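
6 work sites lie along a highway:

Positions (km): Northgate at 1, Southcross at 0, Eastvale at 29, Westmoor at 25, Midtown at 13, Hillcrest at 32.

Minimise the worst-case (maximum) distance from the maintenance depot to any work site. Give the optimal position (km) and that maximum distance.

The 1-center on a line is the midpoint of the two extreme points: leftmost at 0, rightmost at 32.
Optimal location = (0 + 32)/2 = 16; maximum distance = (32 − 0)/2 = 16.

location 16, max distance 16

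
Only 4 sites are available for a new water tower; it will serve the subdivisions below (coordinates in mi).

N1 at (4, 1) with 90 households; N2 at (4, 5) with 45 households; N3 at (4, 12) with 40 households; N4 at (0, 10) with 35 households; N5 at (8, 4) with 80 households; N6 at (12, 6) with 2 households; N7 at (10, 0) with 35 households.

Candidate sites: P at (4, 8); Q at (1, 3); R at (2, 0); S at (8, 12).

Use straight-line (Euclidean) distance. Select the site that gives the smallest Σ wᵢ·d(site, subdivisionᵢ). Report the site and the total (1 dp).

Total weighted distance at each candidate:
  P (4, 8): total = 1900.6
  Q (1, 3): total = 2034.2
  R (2, 0): total = 2167.3
  S (8, 12): total = 2945.1
Minimum is at P with total 1900.6 mi.

P, total 1900.6 mi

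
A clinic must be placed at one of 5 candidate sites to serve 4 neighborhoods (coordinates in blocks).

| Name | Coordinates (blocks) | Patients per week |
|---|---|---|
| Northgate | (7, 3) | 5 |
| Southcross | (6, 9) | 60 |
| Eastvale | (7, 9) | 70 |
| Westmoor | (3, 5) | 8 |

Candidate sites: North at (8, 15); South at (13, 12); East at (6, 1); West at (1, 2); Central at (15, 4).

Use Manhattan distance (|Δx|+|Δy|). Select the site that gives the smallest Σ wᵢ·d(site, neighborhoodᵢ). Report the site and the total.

North, total 1155 blocks

Total weighted distance at each candidate:
  North (8, 15): total = 1155
  South (13, 12): total = 1441
  East (6, 1): total = 1181
  West (1, 2): total = 1705
  Central (15, 4): total = 1899
Minimum is at North with total 1155 blocks.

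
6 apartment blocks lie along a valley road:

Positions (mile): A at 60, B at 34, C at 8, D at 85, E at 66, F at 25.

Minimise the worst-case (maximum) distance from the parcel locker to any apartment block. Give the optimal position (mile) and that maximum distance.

The 1-center on a line is the midpoint of the two extreme points: leftmost at 8, rightmost at 85.
Optimal location = (8 + 85)/2 = 46.5; maximum distance = (85 − 8)/2 = 38.5.

location 46.5, max distance 38.5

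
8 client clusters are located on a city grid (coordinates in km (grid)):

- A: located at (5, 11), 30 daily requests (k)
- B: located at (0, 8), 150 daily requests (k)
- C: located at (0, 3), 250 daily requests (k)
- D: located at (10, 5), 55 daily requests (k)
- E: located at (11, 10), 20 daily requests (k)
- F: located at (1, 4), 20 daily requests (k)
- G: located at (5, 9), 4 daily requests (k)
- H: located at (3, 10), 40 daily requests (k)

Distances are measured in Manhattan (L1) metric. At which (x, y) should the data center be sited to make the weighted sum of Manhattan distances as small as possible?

Manhattan distance separates: Σwᵢ(|x−xᵢ|+|y−yᵢ|) = Σwᵢ|x−xᵢ| + Σwᵢ|y−yᵢ|, so x and y are optimised independently as 1-D weighted medians.
Total weight W = 569; half = 284.5.
x-coordinate, sorted with cumulative weight:
  x=0 (B, w=150) cum 150
  x=0 (C, w=250) cum 400  ← median
  x=1 (F, w=20) cum 420
  x=3 (H, w=40) cum 460
  x=5 (A, w=30) cum 490
  x=5 (G, w=4) cum 494
  x=10 (D, w=55) cum 549
  x=11 (E, w=20) cum 569
⇒ x* = 0
y-coordinate, sorted with cumulative weight:
  y=3 (C, w=250) cum 250
  y=4 (F, w=20) cum 270
  y=5 (D, w=55) cum 325  ← median
  y=8 (B, w=150) cum 475
  y=9 (G, w=4) cum 479
  y=10 (E, w=20) cum 499
  y=10 (H, w=40) cum 539
  y=11 (A, w=30) cum 569
⇒ y* = 5

(0, 5)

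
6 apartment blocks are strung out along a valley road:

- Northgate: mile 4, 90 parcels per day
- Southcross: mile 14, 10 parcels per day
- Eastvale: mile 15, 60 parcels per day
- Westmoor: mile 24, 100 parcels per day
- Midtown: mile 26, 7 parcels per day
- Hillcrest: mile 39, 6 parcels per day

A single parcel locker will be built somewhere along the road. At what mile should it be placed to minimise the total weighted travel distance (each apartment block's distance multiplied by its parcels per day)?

For a sum of weighted absolute distances on a line, the optimum is the weighted median (not the mean). Total weight W = 273; half-weight = 136.5.
Sort by position and accumulate weight:
  mile 4 (Northgate, w=90) → cum 90
  mile 14 (Southcross, w=10) → cum 100
  mile 15 (Eastvale, w=60) → cum 160  ≥ 136.5 → median here
  mile 24 (Westmoor, w=100) → cum 260
  mile 26 (Midtown, w=7) → cum 267
  mile 39 (Hillcrest, w=6) → cum 273
Optimal location: mile 15.

x = 15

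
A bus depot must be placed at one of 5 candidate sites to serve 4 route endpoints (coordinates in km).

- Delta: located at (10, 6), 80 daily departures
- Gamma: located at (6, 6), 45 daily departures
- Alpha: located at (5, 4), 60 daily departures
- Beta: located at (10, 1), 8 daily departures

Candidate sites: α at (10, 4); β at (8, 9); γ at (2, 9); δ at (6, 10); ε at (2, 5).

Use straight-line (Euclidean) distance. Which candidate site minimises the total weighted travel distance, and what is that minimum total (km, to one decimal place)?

Total weighted distance at each candidate:
  α (10, 4): total = 685.2
  β (8, 9): total = 866.5
  γ (2, 9): total = 1348.9
  δ (6, 10): total = 1076.3
  ε (2, 5): total = 1091.8
Minimum is at α with total 685.2 km.

α, total 685.2 km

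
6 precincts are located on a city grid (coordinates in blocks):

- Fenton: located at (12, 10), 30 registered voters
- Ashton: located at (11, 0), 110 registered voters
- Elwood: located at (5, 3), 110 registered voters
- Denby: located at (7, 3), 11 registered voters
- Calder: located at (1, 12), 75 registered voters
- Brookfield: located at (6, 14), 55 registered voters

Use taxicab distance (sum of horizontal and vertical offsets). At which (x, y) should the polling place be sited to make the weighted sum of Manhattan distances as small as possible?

(6, 3)

Manhattan distance separates: Σwᵢ(|x−xᵢ|+|y−yᵢ|) = Σwᵢ|x−xᵢ| + Σwᵢ|y−yᵢ|, so x and y are optimised independently as 1-D weighted medians.
Total weight W = 391; half = 195.5.
x-coordinate, sorted with cumulative weight:
  x=1 (Calder, w=75) cum 75
  x=5 (Elwood, w=110) cum 185
  x=6 (Brookfield, w=55) cum 240  ← median
  x=7 (Denby, w=11) cum 251
  x=11 (Ashton, w=110) cum 361
  x=12 (Fenton, w=30) cum 391
⇒ x* = 6
y-coordinate, sorted with cumulative weight:
  y=0 (Ashton, w=110) cum 110
  y=3 (Elwood, w=110) cum 220  ← median
  y=3 (Denby, w=11) cum 231
  y=10 (Fenton, w=30) cum 261
  y=12 (Calder, w=75) cum 336
  y=14 (Brookfield, w=55) cum 391
⇒ y* = 3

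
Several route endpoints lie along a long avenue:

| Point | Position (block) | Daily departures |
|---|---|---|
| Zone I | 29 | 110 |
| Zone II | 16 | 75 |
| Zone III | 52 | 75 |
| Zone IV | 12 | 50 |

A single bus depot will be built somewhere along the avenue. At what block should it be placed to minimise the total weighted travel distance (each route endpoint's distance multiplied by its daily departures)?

x = 29

For a sum of weighted absolute distances on a line, the optimum is the weighted median (not the mean). Total weight W = 310; half-weight = 155.
Sort by position and accumulate weight:
  block 12 (Zone IV, w=50) → cum 50
  block 16 (Zone II, w=75) → cum 125
  block 29 (Zone I, w=110) → cum 235  ≥ 155 → median here
  block 52 (Zone III, w=75) → cum 310
Optimal location: block 29.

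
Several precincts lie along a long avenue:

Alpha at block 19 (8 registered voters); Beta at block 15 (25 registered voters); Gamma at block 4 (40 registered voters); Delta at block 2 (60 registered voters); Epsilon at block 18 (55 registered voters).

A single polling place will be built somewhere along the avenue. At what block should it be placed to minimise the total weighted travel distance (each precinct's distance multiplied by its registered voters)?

x = 4

For a sum of weighted absolute distances on a line, the optimum is the weighted median (not the mean). Total weight W = 188; half-weight = 94.
Sort by position and accumulate weight:
  block 2 (Delta, w=60) → cum 60
  block 4 (Gamma, w=40) → cum 100  ≥ 94 → median here
  block 15 (Beta, w=25) → cum 125
  block 18 (Epsilon, w=55) → cum 180
  block 19 (Alpha, w=8) → cum 188
Optimal location: block 4.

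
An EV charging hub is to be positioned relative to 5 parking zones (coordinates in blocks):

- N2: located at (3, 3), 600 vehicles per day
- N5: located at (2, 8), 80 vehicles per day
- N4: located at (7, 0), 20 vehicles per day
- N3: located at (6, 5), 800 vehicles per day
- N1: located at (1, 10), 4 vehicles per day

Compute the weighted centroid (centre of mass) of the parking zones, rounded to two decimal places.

(4.59, 4.31)

The minimiser of Σwᵢ‖p−pᵢ‖² is the weighted centroid p* = (Σwᵢpᵢ)/(Σwᵢ).
Σwᵢ = 1504.
Σwᵢxᵢ = 600·3 + 80·2 + 20·7 + 800·6 + 4·1 = 6904.
Σwᵢyᵢ = 600·3 + 80·8 + 20·0 + 800·5 + 4·10 = 6480.
x* = 6904/1504 = 4.59, y* = 6480/1504 = 4.31.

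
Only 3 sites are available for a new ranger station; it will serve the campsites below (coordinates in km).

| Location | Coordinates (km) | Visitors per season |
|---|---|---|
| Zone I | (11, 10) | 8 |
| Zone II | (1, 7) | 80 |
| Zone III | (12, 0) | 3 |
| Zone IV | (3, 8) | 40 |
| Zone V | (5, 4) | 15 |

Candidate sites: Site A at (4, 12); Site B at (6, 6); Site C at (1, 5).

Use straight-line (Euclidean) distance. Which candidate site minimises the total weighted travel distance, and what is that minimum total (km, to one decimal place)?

Total weighted distance at each candidate:
  Site A (4, 12): total = 853.8
  Site B (6, 6): total = 662.4
  Site C (1, 5): total = 491.8
Minimum is at Site C with total 491.8 km.

Site C, total 491.8 km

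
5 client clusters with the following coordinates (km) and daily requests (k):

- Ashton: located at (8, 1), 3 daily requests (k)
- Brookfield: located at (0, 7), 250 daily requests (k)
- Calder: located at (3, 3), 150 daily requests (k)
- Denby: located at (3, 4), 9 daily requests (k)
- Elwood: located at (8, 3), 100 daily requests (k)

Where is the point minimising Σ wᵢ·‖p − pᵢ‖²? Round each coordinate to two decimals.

The minimiser of Σwᵢ‖p−pᵢ‖² is the weighted centroid p* = (Σwᵢpᵢ)/(Σwᵢ).
Σwᵢ = 512.
Σwᵢxᵢ = 3·8 + 250·0 + 150·3 + 9·3 + 100·8 = 1301.
Σwᵢyᵢ = 3·1 + 250·7 + 150·3 + 9·4 + 100·3 = 2539.
x* = 1301/512 = 2.54, y* = 2539/512 = 4.96.

(2.54, 4.96)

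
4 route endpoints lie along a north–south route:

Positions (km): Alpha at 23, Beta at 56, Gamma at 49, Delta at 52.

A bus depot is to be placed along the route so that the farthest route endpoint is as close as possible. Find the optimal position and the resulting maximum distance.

The 1-center on a line is the midpoint of the two extreme points: leftmost at 23, rightmost at 56.
Optimal location = (23 + 56)/2 = 39.5; maximum distance = (56 − 23)/2 = 16.5.

location 39.5, max distance 16.5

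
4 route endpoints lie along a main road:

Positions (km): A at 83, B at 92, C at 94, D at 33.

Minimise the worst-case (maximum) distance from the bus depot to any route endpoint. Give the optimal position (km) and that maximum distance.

The 1-center on a line is the midpoint of the two extreme points: leftmost at 33, rightmost at 94.
Optimal location = (33 + 94)/2 = 63.5; maximum distance = (94 − 33)/2 = 30.5.

location 63.5, max distance 30.5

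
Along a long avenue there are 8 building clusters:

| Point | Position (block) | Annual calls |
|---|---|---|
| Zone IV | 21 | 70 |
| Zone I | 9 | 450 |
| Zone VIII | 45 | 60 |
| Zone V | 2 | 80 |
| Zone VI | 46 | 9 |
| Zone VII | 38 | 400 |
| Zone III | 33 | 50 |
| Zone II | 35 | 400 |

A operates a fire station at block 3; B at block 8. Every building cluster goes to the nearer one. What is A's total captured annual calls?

80

The indifferent point is the midpoint (3+8)/2 = 5.5; building clusters left of it (closer to A at 3) go to A, those right go to B.
  Zone V at 2 (w=80) → A
  Zone I at 9 (w=450) → B
  Zone IV at 21 (w=70) → B
  Zone III at 33 (w=50) → B
  Zone II at 35 (w=400) → B
  Zone VII at 38 (w=400) → B
  Zone VIII at 45 (w=60) → B
  Zone VI at 46 (w=9) → B
A captures 80; B captures 1439.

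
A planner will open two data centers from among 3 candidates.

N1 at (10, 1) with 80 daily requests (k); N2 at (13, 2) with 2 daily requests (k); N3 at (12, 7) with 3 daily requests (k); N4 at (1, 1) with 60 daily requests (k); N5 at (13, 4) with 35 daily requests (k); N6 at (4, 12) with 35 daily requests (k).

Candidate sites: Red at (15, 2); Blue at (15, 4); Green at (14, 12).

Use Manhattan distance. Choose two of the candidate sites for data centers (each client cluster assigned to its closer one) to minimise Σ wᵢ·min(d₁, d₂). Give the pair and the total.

Evaluate every pair (each demand assigned to the nearer of the two):
  {Red, Green}: total = 1895
  {Blue, Green}: total = 2106
  {Red, Blue}: total = 2137
Best pair: {Red, Green} with total 1895.

{Red, Green}, total 1895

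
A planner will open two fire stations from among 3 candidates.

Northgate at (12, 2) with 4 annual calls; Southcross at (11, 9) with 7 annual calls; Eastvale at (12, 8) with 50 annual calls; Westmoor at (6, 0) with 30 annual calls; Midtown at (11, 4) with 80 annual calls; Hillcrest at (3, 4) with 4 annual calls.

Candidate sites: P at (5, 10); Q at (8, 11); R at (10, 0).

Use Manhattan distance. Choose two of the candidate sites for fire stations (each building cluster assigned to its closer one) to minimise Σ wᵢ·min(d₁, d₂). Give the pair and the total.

Evaluate every pair (each demand assigned to the nearer of the two):
  {Q, R}: total = 965
  {P, R}: total = 1067
  {P, Q}: total = 1599
Best pair: {Q, R} with total 965.

{Q, R}, total 965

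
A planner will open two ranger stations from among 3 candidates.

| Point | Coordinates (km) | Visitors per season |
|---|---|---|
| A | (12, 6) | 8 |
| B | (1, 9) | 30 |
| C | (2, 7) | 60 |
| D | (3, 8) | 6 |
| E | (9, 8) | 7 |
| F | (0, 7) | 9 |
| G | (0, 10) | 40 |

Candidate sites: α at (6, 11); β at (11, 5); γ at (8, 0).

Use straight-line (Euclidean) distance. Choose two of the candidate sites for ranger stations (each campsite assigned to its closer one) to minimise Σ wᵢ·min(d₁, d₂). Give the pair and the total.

{α, β}, total 871.2

Evaluate every pair (each demand assigned to the nearer of the two):
  {α, β}: total = 871.2
  {α, γ}: total = 922.0
  {β, γ}: total = 1543.1
Best pair: {α, β} with total 871.2.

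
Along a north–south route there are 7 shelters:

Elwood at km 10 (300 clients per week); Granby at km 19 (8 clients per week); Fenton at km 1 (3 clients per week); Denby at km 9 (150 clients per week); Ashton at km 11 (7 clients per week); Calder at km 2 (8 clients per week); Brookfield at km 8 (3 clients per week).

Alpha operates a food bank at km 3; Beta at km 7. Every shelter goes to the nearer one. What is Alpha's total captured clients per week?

11

The indifferent point is the midpoint (3+7)/2 = 5; shelters left of it (closer to Alpha at 3) go to Alpha, those right go to Beta.
  Fenton at 1 (w=3) → Alpha
  Calder at 2 (w=8) → Alpha
  Brookfield at 8 (w=3) → Beta
  Denby at 9 (w=150) → Beta
  Elwood at 10 (w=300) → Beta
  Ashton at 11 (w=7) → Beta
  Granby at 19 (w=8) → Beta
Alpha captures 11; Beta captures 468.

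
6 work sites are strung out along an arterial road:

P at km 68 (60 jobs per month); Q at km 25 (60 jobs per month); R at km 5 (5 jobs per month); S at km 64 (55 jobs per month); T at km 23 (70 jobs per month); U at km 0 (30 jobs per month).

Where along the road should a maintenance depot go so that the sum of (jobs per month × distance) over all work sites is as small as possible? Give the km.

For a sum of weighted absolute distances on a line, the optimum is the weighted median (not the mean). Total weight W = 280; half-weight = 140.
Sort by position and accumulate weight:
  km 0 (U, w=30) → cum 30
  km 5 (R, w=5) → cum 35
  km 23 (T, w=70) → cum 105
  km 25 (Q, w=60) → cum 165  ≥ 140 → median here
  km 64 (S, w=55) → cum 220
  km 68 (P, w=60) → cum 280
Optimal location: km 25.

x = 25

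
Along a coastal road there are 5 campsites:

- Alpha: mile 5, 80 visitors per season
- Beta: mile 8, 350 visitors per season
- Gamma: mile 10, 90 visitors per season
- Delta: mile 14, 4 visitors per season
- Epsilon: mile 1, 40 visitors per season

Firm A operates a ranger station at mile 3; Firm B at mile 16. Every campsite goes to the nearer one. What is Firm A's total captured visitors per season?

The indifferent point is the midpoint (3+16)/2 = 9.5; campsites left of it (closer to Firm A at 3) go to Firm A, those right go to Firm B.
  Epsilon at 1 (w=40) → Firm A
  Alpha at 5 (w=80) → Firm A
  Beta at 8 (w=350) → Firm A
  Gamma at 10 (w=90) → Firm B
  Delta at 14 (w=4) → Firm B
Firm A captures 470; Firm B captures 94.

470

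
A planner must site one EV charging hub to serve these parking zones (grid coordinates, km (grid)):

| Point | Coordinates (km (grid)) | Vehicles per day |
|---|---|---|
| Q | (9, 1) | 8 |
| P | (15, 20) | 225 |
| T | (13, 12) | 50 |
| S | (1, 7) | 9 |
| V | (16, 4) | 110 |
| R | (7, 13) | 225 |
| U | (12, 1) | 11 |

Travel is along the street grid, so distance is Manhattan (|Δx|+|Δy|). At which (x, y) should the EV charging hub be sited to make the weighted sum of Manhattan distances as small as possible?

(15, 13)

Manhattan distance separates: Σwᵢ(|x−xᵢ|+|y−yᵢ|) = Σwᵢ|x−xᵢ| + Σwᵢ|y−yᵢ|, so x and y are optimised independently as 1-D weighted medians.
Total weight W = 638; half = 319.
x-coordinate, sorted with cumulative weight:
  x=1 (S, w=9) cum 9
  x=7 (R, w=225) cum 234
  x=9 (Q, w=8) cum 242
  x=12 (U, w=11) cum 253
  x=13 (T, w=50) cum 303
  x=15 (P, w=225) cum 528  ← median
  x=16 (V, w=110) cum 638
⇒ x* = 15
y-coordinate, sorted with cumulative weight:
  y=1 (Q, w=8) cum 8
  y=1 (U, w=11) cum 19
  y=4 (V, w=110) cum 129
  y=7 (S, w=9) cum 138
  y=12 (T, w=50) cum 188
  y=13 (R, w=225) cum 413  ← median
  y=20 (P, w=225) cum 638
⇒ y* = 13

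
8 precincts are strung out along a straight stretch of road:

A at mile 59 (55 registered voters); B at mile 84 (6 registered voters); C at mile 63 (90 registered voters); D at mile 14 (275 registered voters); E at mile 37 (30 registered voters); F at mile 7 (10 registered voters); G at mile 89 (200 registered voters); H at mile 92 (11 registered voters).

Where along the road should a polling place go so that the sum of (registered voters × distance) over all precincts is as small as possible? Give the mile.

x = 59

For a sum of weighted absolute distances on a line, the optimum is the weighted median (not the mean). Total weight W = 677; half-weight = 338.5.
Sort by position and accumulate weight:
  mile 7 (F, w=10) → cum 10
  mile 14 (D, w=275) → cum 285
  mile 37 (E, w=30) → cum 315
  mile 59 (A, w=55) → cum 370  ≥ 338.5 → median here
  mile 63 (C, w=90) → cum 460
  mile 84 (B, w=6) → cum 466
  mile 89 (G, w=200) → cum 666
  mile 92 (H, w=11) → cum 677
Optimal location: mile 59.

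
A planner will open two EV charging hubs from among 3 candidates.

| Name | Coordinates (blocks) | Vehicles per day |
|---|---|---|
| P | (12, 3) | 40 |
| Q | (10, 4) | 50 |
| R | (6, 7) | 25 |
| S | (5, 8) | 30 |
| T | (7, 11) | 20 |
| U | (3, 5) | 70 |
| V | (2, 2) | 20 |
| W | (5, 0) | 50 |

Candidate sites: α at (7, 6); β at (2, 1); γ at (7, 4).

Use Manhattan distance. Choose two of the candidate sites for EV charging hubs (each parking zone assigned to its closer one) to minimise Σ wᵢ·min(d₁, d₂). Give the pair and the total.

Evaluate every pair (each demand assigned to the nearer of the two):
  {β, γ}: total = 1380
  {α, β}: total = 1410
  {α, γ}: total = 1450
Best pair: {β, γ} with total 1380.

{β, γ}, total 1380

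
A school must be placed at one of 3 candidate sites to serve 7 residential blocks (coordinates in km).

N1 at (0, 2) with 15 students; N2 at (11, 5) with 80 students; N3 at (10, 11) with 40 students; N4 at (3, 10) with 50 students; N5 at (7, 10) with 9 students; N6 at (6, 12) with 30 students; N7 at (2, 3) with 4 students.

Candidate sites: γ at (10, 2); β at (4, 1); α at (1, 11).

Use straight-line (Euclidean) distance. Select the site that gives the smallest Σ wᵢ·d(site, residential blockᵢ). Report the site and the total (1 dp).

γ, total 1726.7 km

Total weighted distance at each candidate:
  γ (10, 2): total = 1726.7
  β (4, 1): total = 2058.2
  α (1, 11): total = 1780.6
Minimum is at γ with total 1726.7 km.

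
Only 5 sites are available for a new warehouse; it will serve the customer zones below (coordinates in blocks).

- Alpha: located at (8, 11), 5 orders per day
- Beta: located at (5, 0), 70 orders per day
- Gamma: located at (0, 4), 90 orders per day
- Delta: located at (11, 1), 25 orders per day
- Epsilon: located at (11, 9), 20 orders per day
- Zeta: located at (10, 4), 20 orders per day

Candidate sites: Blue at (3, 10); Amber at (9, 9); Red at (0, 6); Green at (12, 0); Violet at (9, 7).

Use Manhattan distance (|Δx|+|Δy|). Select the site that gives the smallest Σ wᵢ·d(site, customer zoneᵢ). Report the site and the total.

Total weighted distance at each candidate:
  Blue (3, 10): total = 2545
  Amber (9, 9): total = 2595
  Red (0, 6): total = 1935
  Green (12, 0): total = 2375
  Violet (9, 7): total = 2235
Minimum is at Red with total 1935 blocks.

Red, total 1935 blocks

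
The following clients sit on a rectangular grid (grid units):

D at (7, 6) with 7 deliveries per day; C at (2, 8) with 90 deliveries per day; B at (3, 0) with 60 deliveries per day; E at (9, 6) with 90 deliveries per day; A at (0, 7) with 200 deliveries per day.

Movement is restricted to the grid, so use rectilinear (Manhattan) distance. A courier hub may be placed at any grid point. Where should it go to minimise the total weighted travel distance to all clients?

Manhattan distance separates: Σwᵢ(|x−xᵢ|+|y−yᵢ|) = Σwᵢ|x−xᵢ| + Σwᵢ|y−yᵢ|, so x and y are optimised independently as 1-D weighted medians.
Total weight W = 447; half = 223.5.
x-coordinate, sorted with cumulative weight:
  x=0 (A, w=200) cum 200
  x=2 (C, w=90) cum 290  ← median
  x=3 (B, w=60) cum 350
  x=7 (D, w=7) cum 357
  x=9 (E, w=90) cum 447
⇒ x* = 2
y-coordinate, sorted with cumulative weight:
  y=0 (B, w=60) cum 60
  y=6 (D, w=7) cum 67
  y=6 (E, w=90) cum 157
  y=7 (A, w=200) cum 357  ← median
  y=8 (C, w=90) cum 447
⇒ y* = 7

(2, 7)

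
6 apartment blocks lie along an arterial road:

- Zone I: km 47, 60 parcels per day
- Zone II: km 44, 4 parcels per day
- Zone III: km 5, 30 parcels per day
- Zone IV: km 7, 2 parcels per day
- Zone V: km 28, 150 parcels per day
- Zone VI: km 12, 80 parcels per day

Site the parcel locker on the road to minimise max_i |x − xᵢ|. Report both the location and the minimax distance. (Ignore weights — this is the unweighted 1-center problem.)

The 1-center on a line is the midpoint of the two extreme points: leftmost at 5, rightmost at 47.
Optimal location = (5 + 47)/2 = 26; maximum distance = (47 − 5)/2 = 21.

location 26, max distance 21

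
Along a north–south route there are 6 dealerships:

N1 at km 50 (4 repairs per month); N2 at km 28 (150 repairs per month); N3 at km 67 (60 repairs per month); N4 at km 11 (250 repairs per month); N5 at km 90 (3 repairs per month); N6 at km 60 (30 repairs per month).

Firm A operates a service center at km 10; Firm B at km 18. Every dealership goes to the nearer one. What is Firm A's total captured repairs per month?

250

The indifferent point is the midpoint (10+18)/2 = 14; dealerships left of it (closer to Firm A at 10) go to Firm A, those right go to Firm B.
  N4 at 11 (w=250) → Firm A
  N2 at 28 (w=150) → Firm B
  N1 at 50 (w=4) → Firm B
  N6 at 60 (w=30) → Firm B
  N3 at 67 (w=60) → Firm B
  N5 at 90 (w=3) → Firm B
Firm A captures 250; Firm B captures 247.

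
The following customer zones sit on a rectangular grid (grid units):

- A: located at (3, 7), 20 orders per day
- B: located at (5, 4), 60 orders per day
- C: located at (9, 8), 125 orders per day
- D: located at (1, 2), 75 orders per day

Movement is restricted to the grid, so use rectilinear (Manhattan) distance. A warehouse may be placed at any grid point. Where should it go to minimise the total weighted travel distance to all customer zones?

(5, 7)

Manhattan distance separates: Σwᵢ(|x−xᵢ|+|y−yᵢ|) = Σwᵢ|x−xᵢ| + Σwᵢ|y−yᵢ|, so x and y are optimised independently as 1-D weighted medians.
Total weight W = 280; half = 140.
x-coordinate, sorted with cumulative weight:
  x=1 (D, w=75) cum 75
  x=3 (A, w=20) cum 95
  x=5 (B, w=60) cum 155  ← median
  x=9 (C, w=125) cum 280
⇒ x* = 5
y-coordinate, sorted with cumulative weight:
  y=2 (D, w=75) cum 75
  y=4 (B, w=60) cum 135
  y=7 (A, w=20) cum 155  ← median
  y=8 (C, w=125) cum 280
⇒ y* = 7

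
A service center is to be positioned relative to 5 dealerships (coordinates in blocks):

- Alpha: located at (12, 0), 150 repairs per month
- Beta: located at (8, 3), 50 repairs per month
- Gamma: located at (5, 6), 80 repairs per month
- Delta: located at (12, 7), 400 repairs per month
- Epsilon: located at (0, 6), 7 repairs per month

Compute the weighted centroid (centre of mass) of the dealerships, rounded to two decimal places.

The minimiser of Σwᵢ‖p−pᵢ‖² is the weighted centroid p* = (Σwᵢpᵢ)/(Σwᵢ).
Σwᵢ = 687.
Σwᵢxᵢ = 150·12 + 50·8 + 80·5 + 400·12 + 7·0 = 7400.
Σwᵢyᵢ = 150·0 + 50·3 + 80·6 + 400·7 + 7·6 = 3472.
x* = 7400/687 = 10.77, y* = 3472/687 = 5.05.

(10.77, 5.05)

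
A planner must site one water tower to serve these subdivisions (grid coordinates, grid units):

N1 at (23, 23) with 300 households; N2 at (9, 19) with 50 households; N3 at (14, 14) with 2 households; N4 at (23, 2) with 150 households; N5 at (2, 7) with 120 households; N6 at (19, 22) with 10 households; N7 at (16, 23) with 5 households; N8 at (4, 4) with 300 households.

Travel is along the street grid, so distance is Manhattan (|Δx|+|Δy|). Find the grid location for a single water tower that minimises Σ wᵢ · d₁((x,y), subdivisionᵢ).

Manhattan distance separates: Σwᵢ(|x−xᵢ|+|y−yᵢ|) = Σwᵢ|x−xᵢ| + Σwᵢ|y−yᵢ|, so x and y are optimised independently as 1-D weighted medians.
Total weight W = 937; half = 468.5.
x-coordinate, sorted with cumulative weight:
  x=2 (N5, w=120) cum 120
  x=4 (N8, w=300) cum 420
  x=9 (N2, w=50) cum 470  ← median
  x=14 (N3, w=2) cum 472
  x=16 (N7, w=5) cum 477
  x=19 (N6, w=10) cum 487
  x=23 (N1, w=300) cum 787
  x=23 (N4, w=150) cum 937
⇒ x* = 9
y-coordinate, sorted with cumulative weight:
  y=2 (N4, w=150) cum 150
  y=4 (N8, w=300) cum 450
  y=7 (N5, w=120) cum 570  ← median
  y=14 (N3, w=2) cum 572
  y=19 (N2, w=50) cum 622
  y=22 (N6, w=10) cum 632
  y=23 (N1, w=300) cum 932
  y=23 (N7, w=5) cum 937
⇒ y* = 7

(9, 7)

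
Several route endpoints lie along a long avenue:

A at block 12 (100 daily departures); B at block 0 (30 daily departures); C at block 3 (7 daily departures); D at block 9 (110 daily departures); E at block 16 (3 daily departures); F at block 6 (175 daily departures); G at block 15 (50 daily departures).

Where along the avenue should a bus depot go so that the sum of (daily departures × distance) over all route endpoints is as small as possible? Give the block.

x = 9

For a sum of weighted absolute distances on a line, the optimum is the weighted median (not the mean). Total weight W = 475; half-weight = 237.5.
Sort by position and accumulate weight:
  block 0 (B, w=30) → cum 30
  block 3 (C, w=7) → cum 37
  block 6 (F, w=175) → cum 212
  block 9 (D, w=110) → cum 322  ≥ 237.5 → median here
  block 12 (A, w=100) → cum 422
  block 15 (G, w=50) → cum 472
  block 16 (E, w=3) → cum 475
Optimal location: block 9.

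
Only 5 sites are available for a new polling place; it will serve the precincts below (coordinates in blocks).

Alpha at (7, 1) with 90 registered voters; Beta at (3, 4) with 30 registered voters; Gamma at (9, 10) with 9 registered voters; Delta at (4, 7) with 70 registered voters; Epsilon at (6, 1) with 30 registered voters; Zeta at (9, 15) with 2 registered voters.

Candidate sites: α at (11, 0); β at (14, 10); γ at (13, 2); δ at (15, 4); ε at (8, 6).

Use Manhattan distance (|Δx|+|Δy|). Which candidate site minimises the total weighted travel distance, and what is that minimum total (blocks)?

Total weighted distance at each candidate:
  α (11, 0): total = 2112
  β (14, 10): total = 3435
  γ (13, 2): total = 2352
  δ (15, 4): total = 2832
  ε (8, 6): total = 1375
Minimum is at ε with total 1375 blocks.

ε, total 1375 blocks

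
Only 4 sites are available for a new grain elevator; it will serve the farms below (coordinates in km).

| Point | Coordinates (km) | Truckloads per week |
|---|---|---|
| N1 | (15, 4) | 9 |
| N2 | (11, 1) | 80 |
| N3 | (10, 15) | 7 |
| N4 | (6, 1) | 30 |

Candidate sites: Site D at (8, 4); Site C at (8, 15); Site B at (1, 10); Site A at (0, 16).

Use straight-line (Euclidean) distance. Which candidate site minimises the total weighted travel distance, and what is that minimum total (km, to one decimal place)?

Site D, total 588.8 km

Total weighted distance at each candidate:
  Site D (8, 4): total = 588.8
  Site C (8, 15): total = 1701.0
  Site B (1, 10): total = 1594.3
  Site A (0, 16): total = 2216.0
Minimum is at Site D with total 588.8 km.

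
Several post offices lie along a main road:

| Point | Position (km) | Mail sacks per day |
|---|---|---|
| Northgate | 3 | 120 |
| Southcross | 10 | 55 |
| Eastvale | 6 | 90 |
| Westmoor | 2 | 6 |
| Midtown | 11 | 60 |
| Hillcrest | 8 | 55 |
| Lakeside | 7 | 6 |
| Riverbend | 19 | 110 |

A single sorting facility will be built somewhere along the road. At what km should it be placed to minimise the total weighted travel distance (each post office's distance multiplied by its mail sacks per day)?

For a sum of weighted absolute distances on a line, the optimum is the weighted median (not the mean). Total weight W = 502; half-weight = 251.
Sort by position and accumulate weight:
  km 2 (Westmoor, w=6) → cum 6
  km 3 (Northgate, w=120) → cum 126
  km 6 (Eastvale, w=90) → cum 216
  km 7 (Lakeside, w=6) → cum 222
  km 8 (Hillcrest, w=55) → cum 277  ≥ 251 → median here
  km 10 (Southcross, w=55) → cum 332
  km 11 (Midtown, w=60) → cum 392
  km 19 (Riverbend, w=110) → cum 502
Optimal location: km 8.

x = 8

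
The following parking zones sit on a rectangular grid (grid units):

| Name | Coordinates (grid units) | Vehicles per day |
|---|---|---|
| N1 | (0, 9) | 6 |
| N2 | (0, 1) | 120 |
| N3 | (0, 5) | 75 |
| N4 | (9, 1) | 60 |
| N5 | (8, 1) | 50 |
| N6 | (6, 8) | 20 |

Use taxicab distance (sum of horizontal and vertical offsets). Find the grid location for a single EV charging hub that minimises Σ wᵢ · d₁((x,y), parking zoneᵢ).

(0, 1)

Manhattan distance separates: Σwᵢ(|x−xᵢ|+|y−yᵢ|) = Σwᵢ|x−xᵢ| + Σwᵢ|y−yᵢ|, so x and y are optimised independently as 1-D weighted medians.
Total weight W = 331; half = 165.5.
x-coordinate, sorted with cumulative weight:
  x=0 (N1, w=6) cum 6
  x=0 (N2, w=120) cum 126
  x=0 (N3, w=75) cum 201  ← median
  x=6 (N6, w=20) cum 221
  x=8 (N5, w=50) cum 271
  x=9 (N4, w=60) cum 331
⇒ x* = 0
y-coordinate, sorted with cumulative weight:
  y=1 (N2, w=120) cum 120
  y=1 (N4, w=60) cum 180  ← median
  y=1 (N5, w=50) cum 230
  y=5 (N3, w=75) cum 305
  y=8 (N6, w=20) cum 325
  y=9 (N1, w=6) cum 331
⇒ y* = 1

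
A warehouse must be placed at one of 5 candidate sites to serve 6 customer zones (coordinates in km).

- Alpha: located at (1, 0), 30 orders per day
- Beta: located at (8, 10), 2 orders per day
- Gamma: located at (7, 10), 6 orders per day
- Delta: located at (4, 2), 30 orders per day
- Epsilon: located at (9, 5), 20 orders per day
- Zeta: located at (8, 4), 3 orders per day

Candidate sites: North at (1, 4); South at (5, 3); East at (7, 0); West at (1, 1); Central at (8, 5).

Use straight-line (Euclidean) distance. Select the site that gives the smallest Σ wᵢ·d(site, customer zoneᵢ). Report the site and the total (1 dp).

South, total 350.3 km

Total weighted distance at each candidate:
  North (1, 4): total = 479.8
  South (5, 3): total = 350.3
  East (7, 0): total = 488.3
  West (1, 1): total = 414.3
  Central (8, 5): total = 471.7
Minimum is at South with total 350.3 km.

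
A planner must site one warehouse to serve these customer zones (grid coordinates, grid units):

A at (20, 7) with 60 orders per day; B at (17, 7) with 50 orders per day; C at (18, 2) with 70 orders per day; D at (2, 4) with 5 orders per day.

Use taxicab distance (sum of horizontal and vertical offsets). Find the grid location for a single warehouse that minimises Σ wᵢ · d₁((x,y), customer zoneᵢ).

(18, 7)

Manhattan distance separates: Σwᵢ(|x−xᵢ|+|y−yᵢ|) = Σwᵢ|x−xᵢ| + Σwᵢ|y−yᵢ|, so x and y are optimised independently as 1-D weighted medians.
Total weight W = 185; half = 92.5.
x-coordinate, sorted with cumulative weight:
  x=2 (D, w=5) cum 5
  x=17 (B, w=50) cum 55
  x=18 (C, w=70) cum 125  ← median
  x=20 (A, w=60) cum 185
⇒ x* = 18
y-coordinate, sorted with cumulative weight:
  y=2 (C, w=70) cum 70
  y=4 (D, w=5) cum 75
  y=7 (A, w=60) cum 135  ← median
  y=7 (B, w=50) cum 185
⇒ y* = 7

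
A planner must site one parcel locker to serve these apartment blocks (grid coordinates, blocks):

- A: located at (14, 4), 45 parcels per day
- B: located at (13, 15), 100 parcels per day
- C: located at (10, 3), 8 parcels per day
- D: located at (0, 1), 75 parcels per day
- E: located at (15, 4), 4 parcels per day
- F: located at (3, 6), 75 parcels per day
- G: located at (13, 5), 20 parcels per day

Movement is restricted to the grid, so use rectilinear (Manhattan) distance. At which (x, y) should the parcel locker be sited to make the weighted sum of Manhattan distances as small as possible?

Manhattan distance separates: Σwᵢ(|x−xᵢ|+|y−yᵢ|) = Σwᵢ|x−xᵢ| + Σwᵢ|y−yᵢ|, so x and y are optimised independently as 1-D weighted medians.
Total weight W = 327; half = 163.5.
x-coordinate, sorted with cumulative weight:
  x=0 (D, w=75) cum 75
  x=3 (F, w=75) cum 150
  x=10 (C, w=8) cum 158
  x=13 (B, w=100) cum 258  ← median
  x=13 (G, w=20) cum 278
  x=14 (A, w=45) cum 323
  x=15 (E, w=4) cum 327
⇒ x* = 13
y-coordinate, sorted with cumulative weight:
  y=1 (D, w=75) cum 75
  y=3 (C, w=8) cum 83
  y=4 (A, w=45) cum 128
  y=4 (E, w=4) cum 132
  y=5 (G, w=20) cum 152
  y=6 (F, w=75) cum 227  ← median
  y=15 (B, w=100) cum 327
⇒ y* = 6

(13, 6)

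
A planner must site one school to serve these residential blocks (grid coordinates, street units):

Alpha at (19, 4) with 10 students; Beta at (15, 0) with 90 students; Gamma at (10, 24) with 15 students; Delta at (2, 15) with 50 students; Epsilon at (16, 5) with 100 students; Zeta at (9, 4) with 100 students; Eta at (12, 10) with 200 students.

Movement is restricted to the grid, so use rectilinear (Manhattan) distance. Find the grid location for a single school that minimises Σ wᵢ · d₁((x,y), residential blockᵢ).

(12, 5)

Manhattan distance separates: Σwᵢ(|x−xᵢ|+|y−yᵢ|) = Σwᵢ|x−xᵢ| + Σwᵢ|y−yᵢ|, so x and y are optimised independently as 1-D weighted medians.
Total weight W = 565; half = 282.5.
x-coordinate, sorted with cumulative weight:
  x=2 (Delta, w=50) cum 50
  x=9 (Zeta, w=100) cum 150
  x=10 (Gamma, w=15) cum 165
  x=12 (Eta, w=200) cum 365  ← median
  x=15 (Beta, w=90) cum 455
  x=16 (Epsilon, w=100) cum 555
  x=19 (Alpha, w=10) cum 565
⇒ x* = 12
y-coordinate, sorted with cumulative weight:
  y=0 (Beta, w=90) cum 90
  y=4 (Alpha, w=10) cum 100
  y=4 (Zeta, w=100) cum 200
  y=5 (Epsilon, w=100) cum 300  ← median
  y=10 (Eta, w=200) cum 500
  y=15 (Delta, w=50) cum 550
  y=24 (Gamma, w=15) cum 565
⇒ y* = 5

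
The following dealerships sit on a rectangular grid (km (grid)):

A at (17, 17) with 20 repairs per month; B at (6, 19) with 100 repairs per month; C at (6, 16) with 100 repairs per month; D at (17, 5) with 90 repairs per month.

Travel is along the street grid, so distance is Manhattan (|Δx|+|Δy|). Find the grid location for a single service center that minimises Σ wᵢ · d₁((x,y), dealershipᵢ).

Manhattan distance separates: Σwᵢ(|x−xᵢ|+|y−yᵢ|) = Σwᵢ|x−xᵢ| + Σwᵢ|y−yᵢ|, so x and y are optimised independently as 1-D weighted medians.
Total weight W = 310; half = 155.
x-coordinate, sorted with cumulative weight:
  x=6 (B, w=100) cum 100
  x=6 (C, w=100) cum 200  ← median
  x=17 (A, w=20) cum 220
  x=17 (D, w=90) cum 310
⇒ x* = 6
y-coordinate, sorted with cumulative weight:
  y=5 (D, w=90) cum 90
  y=16 (C, w=100) cum 190  ← median
  y=17 (A, w=20) cum 210
  y=19 (B, w=100) cum 310
⇒ y* = 16

(6, 16)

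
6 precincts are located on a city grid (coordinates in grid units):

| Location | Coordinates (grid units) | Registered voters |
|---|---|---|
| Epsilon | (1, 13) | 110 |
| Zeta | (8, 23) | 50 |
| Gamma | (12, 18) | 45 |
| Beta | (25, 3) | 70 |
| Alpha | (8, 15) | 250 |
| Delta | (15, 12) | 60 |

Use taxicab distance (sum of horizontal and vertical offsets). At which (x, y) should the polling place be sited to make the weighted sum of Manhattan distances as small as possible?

Manhattan distance separates: Σwᵢ(|x−xᵢ|+|y−yᵢ|) = Σwᵢ|x−xᵢ| + Σwᵢ|y−yᵢ|, so x and y are optimised independently as 1-D weighted medians.
Total weight W = 585; half = 292.5.
x-coordinate, sorted with cumulative weight:
  x=1 (Epsilon, w=110) cum 110
  x=8 (Zeta, w=50) cum 160
  x=8 (Alpha, w=250) cum 410  ← median
  x=12 (Gamma, w=45) cum 455
  x=15 (Delta, w=60) cum 515
  x=25 (Beta, w=70) cum 585
⇒ x* = 8
y-coordinate, sorted with cumulative weight:
  y=3 (Beta, w=70) cum 70
  y=12 (Delta, w=60) cum 130
  y=13 (Epsilon, w=110) cum 240
  y=15 (Alpha, w=250) cum 490  ← median
  y=18 (Gamma, w=45) cum 535
  y=23 (Zeta, w=50) cum 585
⇒ y* = 15

(8, 15)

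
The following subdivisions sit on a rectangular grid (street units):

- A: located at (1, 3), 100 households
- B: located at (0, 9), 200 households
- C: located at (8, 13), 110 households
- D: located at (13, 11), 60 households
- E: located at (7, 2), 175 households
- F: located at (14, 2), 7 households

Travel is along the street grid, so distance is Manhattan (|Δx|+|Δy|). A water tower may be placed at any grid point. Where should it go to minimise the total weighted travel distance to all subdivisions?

(7, 9)

Manhattan distance separates: Σwᵢ(|x−xᵢ|+|y−yᵢ|) = Σwᵢ|x−xᵢ| + Σwᵢ|y−yᵢ|, so x and y are optimised independently as 1-D weighted medians.
Total weight W = 652; half = 326.
x-coordinate, sorted with cumulative weight:
  x=0 (B, w=200) cum 200
  x=1 (A, w=100) cum 300
  x=7 (E, w=175) cum 475  ← median
  x=8 (C, w=110) cum 585
  x=13 (D, w=60) cum 645
  x=14 (F, w=7) cum 652
⇒ x* = 7
y-coordinate, sorted with cumulative weight:
  y=2 (E, w=175) cum 175
  y=2 (F, w=7) cum 182
  y=3 (A, w=100) cum 282
  y=9 (B, w=200) cum 482  ← median
  y=11 (D, w=60) cum 542
  y=13 (C, w=110) cum 652
⇒ y* = 9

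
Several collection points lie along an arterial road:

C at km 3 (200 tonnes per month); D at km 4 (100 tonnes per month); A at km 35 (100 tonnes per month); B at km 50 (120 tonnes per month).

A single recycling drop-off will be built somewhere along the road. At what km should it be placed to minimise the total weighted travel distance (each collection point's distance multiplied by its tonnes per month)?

For a sum of weighted absolute distances on a line, the optimum is the weighted median (not the mean). Total weight W = 520; half-weight = 260.
Sort by position and accumulate weight:
  km 3 (C, w=200) → cum 200
  km 4 (D, w=100) → cum 300  ≥ 260 → median here
  km 35 (A, w=100) → cum 400
  km 50 (B, w=120) → cum 520
Optimal location: km 4.

x = 4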